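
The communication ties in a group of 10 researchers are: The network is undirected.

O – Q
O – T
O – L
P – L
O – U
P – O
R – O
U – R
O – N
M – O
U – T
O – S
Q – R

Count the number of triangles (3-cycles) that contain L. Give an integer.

1

L's neighbors: O and P.
Neighbor pairs that are themselves tied: L–O–P. Each forms one triangle with L, for 1 in total.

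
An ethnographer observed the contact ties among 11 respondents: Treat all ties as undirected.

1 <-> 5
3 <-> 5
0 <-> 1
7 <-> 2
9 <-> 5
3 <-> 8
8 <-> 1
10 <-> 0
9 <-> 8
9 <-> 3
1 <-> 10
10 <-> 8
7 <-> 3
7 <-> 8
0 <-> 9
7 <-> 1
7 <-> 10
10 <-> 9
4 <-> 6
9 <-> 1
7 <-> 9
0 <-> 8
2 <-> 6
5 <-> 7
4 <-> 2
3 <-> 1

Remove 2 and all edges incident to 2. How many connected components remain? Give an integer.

Without 2, the remaining ties split the others into: {4, 6}; {0, 1, 3, 5, 7, 8, 9, 10}.
That's 2 separate components.

2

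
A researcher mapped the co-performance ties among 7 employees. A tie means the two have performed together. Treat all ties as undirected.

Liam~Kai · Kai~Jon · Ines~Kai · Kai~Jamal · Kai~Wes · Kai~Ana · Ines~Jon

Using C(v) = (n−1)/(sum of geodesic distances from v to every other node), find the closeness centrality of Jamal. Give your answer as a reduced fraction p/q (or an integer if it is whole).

Distances from Jamal: Ana:2, Ines:2, Jon:2, Kai:1, Liam:2, Wes:2. Sum = 11.
n = 7, so closeness = 6/11.

6/11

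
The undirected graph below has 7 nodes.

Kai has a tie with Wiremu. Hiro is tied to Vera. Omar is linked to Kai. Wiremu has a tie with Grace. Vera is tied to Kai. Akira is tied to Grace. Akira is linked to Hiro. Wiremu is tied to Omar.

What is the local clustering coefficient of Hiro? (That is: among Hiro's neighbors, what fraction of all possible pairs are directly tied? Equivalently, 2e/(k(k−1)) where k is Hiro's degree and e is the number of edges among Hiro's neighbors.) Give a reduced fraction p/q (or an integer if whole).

Hiro's neighbors: Akira and Vera (k = 2).
Possible neighbor pairs: C(2,2) = 1. Edges among them: none → e = 0.
Clustering(Hiro) = 0/1.

0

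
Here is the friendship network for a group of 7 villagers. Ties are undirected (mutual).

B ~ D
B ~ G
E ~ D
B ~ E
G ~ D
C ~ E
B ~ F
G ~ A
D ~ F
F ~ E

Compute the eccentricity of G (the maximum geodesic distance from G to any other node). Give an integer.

Distances from G: A:1, B:1, C:3, D:1, E:2, F:2.
The largest is 3 (to C), so the eccentricity of G is 3.

3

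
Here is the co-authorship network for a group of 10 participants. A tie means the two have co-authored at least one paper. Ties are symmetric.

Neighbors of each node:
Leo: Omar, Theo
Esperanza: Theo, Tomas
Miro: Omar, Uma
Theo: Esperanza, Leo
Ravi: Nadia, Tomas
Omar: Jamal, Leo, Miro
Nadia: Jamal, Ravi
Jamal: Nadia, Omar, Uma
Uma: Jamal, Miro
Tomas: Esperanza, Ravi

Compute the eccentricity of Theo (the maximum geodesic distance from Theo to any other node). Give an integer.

Distances from Theo: Esperanza:1, Jamal:3, Leo:1, Miro:3, Nadia:4, Omar:2, Ravi:3, Tomas:2, Uma:4.
The largest is 4 (to Uma and Nadia), so the eccentricity of Theo is 4.

4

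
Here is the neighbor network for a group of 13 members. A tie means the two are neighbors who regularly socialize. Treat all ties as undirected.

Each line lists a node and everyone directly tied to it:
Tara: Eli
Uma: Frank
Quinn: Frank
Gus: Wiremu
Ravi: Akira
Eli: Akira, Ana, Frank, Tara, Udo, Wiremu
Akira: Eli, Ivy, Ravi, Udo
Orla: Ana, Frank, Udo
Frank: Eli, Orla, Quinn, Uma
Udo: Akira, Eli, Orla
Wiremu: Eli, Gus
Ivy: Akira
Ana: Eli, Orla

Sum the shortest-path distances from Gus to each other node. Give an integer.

38

Distances from Gus: Akira:3, Ana:3, Eli:2, Frank:3, Ivy:4, Orla:4, Quinn:4, Ravi:4, Tara:3, Udo:3, Uma:4, Wiremu:1.
Sum = 3 + 3 + 2 + 3 + 4 + 4 + 4 + 4 + 3 + 3 + 4 + 1 = 38.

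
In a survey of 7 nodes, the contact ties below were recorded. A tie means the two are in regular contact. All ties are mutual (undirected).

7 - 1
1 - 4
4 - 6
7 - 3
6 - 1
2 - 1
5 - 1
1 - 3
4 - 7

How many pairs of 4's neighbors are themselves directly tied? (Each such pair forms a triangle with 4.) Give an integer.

4's neighbors: 1, 6, and 7.
Neighbor pairs that are themselves tied: 4–1–6; 4–1–7. Each forms one triangle with 4, for 2 in total.

2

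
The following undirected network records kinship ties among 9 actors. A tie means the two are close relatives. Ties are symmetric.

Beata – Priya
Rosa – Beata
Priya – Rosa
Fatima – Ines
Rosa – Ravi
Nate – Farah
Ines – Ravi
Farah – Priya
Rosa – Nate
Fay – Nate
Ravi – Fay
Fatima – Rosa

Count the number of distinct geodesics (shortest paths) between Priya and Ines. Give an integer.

The shortest distance is 3. The length-3 paths are: Priya–Rosa–Ravi–Ines; Priya–Rosa–Fatima–Ines.
That gives 2 distinct shortest paths.

2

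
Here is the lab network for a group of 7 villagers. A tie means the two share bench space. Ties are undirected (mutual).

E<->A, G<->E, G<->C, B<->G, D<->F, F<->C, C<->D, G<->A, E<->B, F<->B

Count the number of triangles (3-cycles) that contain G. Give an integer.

2

G's neighbors: A, B, C, and E.
Neighbor pairs that are themselves tied: G–A–E; G–B–E. Each forms one triangle with G, for 2 in total.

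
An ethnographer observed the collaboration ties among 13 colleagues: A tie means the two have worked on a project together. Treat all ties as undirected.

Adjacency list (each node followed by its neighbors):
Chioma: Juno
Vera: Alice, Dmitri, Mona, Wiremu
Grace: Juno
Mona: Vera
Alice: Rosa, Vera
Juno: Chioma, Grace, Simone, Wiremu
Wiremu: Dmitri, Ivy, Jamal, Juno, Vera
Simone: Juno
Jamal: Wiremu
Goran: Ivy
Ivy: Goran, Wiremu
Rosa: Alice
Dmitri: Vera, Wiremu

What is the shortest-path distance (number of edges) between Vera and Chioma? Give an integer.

3

One shortest route is Vera – Wiremu – Juno – Chioma, which uses 3 edges, and at distance 2 from Vera we only reach {Ivy, Jamal, Juno, Rosa}, which does not include Chioma. So d(Vera,Chioma) = 3.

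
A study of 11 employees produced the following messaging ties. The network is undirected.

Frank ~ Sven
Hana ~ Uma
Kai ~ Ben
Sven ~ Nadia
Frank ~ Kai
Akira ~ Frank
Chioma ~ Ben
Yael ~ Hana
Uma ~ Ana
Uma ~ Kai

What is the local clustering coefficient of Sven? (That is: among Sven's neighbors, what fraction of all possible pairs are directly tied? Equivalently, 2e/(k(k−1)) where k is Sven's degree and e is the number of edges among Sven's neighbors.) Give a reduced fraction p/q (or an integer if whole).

0

Sven's neighbors: Frank and Nadia (k = 2).
Possible neighbor pairs: C(2,2) = 1. Edges among them: none → e = 0.
Clustering(Sven) = 0/1.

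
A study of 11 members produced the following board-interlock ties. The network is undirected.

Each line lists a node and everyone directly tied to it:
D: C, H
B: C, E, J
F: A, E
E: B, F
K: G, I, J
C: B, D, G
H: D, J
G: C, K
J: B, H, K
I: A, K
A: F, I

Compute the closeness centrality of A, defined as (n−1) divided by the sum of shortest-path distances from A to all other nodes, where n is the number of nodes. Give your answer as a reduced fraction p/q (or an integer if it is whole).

5/14

Distances from A: B:3, C:4, D:5, E:2, F:1, G:3, H:4, I:1, J:3, K:2. Sum = 28.
n = 11, so closeness = 10/28 = 5/14.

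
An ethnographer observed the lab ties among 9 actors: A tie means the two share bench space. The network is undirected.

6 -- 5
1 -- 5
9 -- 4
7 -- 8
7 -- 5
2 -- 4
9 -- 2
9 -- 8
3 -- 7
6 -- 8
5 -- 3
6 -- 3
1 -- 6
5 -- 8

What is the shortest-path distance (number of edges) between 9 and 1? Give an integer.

3

One shortest route is 9 – 8 – 5 – 1, which uses 3 edges, and at distance 2 from 9 we only reach {5, 6, 7}, which does not include 1. So d(9,1) = 3.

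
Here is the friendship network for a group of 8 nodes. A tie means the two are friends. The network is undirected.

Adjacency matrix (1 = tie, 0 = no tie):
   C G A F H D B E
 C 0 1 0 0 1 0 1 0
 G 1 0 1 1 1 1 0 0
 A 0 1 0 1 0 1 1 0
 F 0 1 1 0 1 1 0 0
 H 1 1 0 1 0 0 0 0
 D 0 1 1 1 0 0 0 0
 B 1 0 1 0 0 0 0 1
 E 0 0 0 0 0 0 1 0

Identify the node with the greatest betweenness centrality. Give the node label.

Unnormalized betweenness of each node: A:5, B:13/2, C:3, D:0, E:0, F:1, G:3, H:1/2.
B has the largest value, 13/2, making it the main broker — the node through which the most shortest paths run.

B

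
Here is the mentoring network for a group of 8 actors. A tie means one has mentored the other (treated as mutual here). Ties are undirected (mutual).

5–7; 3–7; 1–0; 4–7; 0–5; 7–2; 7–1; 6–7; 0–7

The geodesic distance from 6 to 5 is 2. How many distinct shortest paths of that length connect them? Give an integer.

The shortest distance is 2, and the only length-2 path is 6–7–5. So there is exactly 1 shortest path.

1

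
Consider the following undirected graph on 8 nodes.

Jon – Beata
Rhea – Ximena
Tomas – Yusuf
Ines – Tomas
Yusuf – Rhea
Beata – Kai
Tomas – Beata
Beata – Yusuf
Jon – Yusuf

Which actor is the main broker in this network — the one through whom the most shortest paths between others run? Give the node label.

Unnormalized betweenness of each node: Beata:7, Ines:0, Jon:0, Kai:0, Rhea:6, Tomas:6, Ximena:0, Yusuf:11.
Yusuf has the largest value, 11, making it the main broker — the node through which the most shortest paths run.

Yusuf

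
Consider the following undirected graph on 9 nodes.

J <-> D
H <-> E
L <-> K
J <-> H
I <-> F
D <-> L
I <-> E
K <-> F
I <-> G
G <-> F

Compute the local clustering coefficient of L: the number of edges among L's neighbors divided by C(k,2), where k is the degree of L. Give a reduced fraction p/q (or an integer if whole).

0

L's neighbors: D and K (k = 2).
Possible neighbor pairs: C(2,2) = 1. Edges among them: none → e = 0.
Clustering(L) = 0/1.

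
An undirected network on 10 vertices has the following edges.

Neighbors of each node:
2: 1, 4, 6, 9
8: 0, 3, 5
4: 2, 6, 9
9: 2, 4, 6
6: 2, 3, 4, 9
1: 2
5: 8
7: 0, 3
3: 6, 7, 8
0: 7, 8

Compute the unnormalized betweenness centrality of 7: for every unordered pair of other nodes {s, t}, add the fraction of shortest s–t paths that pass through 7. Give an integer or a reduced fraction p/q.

Pairs whose geodesics pass through 7 — 0–3: 1/2; 0–4: 1/2; 0–9: 1/2; 0–6: 1/2; 0–2: 1/2; 0–1: 1/2.
All other pairs contribute 0.
Summing the contributions gives betweenness(7) = 3.

3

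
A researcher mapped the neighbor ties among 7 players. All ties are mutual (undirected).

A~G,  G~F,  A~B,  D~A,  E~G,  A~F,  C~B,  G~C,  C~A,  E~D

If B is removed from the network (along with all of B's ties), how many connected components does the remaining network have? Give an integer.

1

B's neighbors (A and C) remain reachable from one another through other ties, so the rest of the network stays in one piece.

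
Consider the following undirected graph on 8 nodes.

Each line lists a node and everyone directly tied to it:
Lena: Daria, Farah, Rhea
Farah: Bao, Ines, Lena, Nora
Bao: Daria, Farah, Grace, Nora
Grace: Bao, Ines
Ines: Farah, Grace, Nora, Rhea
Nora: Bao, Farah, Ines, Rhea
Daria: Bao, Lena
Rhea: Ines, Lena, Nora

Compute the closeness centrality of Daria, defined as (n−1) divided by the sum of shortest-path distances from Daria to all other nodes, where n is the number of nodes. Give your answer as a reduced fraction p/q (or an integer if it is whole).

7/13

Distances from Daria: Bao:1, Farah:2, Grace:2, Ines:3, Lena:1, Nora:2, Rhea:2. Sum = 13.
n = 8, so closeness = 7/13.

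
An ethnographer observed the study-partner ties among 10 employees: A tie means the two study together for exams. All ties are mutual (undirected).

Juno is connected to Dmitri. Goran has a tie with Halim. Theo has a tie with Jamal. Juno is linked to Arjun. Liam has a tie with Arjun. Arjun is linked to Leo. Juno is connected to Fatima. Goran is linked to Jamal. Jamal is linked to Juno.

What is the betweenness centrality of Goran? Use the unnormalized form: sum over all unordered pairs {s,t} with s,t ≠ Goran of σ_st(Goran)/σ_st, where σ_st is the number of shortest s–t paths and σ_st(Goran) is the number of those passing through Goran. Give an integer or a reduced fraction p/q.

Pairs whose geodesics pass through Goran — Leo–Halim: 1; Jamal–Halim: 1; Theo–Halim: 1; Dmitri–Halim: 1; Halim–Fatima: 1; Halim–Liam: 1; Halim–Arjun: 1; Halim–Juno: 1.
All other pairs contribute 0.
Summing the contributions gives betweenness(Goran) = 8.

8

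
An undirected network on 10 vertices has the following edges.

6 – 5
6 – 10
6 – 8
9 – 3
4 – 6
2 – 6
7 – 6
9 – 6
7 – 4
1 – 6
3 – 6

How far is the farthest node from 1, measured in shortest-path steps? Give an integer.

2

Distances from 1: 2:2, 3:2, 4:2, 5:2, 6:1, 7:2, 8:2, 9:2, 10:2.
The largest is 2 (to 5, 3, 10, 4, 7, 9, 8, and 2), so the eccentricity of 1 is 2.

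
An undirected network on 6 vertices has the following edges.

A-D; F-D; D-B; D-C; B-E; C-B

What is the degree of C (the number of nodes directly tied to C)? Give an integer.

C is directly tied to B and D. That is 2 neighbors, so the degree of C is 2.

2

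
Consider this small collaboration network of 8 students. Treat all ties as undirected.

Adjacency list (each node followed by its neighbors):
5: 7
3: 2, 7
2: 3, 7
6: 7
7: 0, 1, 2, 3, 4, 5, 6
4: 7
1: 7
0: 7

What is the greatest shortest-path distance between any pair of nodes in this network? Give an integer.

Eccentricity of each node (its greatest distance to any other): 0:2, 1:2, 2:2, 3:2, 4:2, 5:2, 6:2, 7:1.
The maximum eccentricity is 2, realized for instance by the pair 6–0 via 6 – 7 – 0. So the diameter is 2.

2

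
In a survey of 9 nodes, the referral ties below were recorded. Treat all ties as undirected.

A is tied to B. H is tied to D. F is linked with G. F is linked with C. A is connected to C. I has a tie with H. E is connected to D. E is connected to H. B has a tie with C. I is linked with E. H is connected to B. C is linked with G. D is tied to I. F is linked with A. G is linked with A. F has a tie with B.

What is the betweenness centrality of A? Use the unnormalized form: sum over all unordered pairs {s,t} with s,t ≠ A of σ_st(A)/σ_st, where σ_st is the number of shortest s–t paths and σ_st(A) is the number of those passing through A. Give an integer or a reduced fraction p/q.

5/3

Pairs whose geodesics pass through A — B–G: 1/3; G–E: 1/3; G–D: 1/3; G–H: 1/3; G–I: 1/3.
All other pairs contribute 0.
Summing the contributions gives betweenness(A) = 5/3.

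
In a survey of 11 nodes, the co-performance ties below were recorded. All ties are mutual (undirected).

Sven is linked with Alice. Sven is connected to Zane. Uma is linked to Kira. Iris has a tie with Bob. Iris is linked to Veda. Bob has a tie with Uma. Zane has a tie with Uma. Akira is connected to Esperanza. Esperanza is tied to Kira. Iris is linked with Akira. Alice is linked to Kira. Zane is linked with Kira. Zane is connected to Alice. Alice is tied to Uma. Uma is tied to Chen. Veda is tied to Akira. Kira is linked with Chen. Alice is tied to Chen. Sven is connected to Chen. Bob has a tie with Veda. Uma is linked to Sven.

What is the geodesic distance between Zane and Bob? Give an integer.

2

One shortest route is Zane – Uma – Bob, which uses 2 edges, and Zane and Bob are not directly tied, so nothing shorter exists. So d(Zane,Bob) = 2.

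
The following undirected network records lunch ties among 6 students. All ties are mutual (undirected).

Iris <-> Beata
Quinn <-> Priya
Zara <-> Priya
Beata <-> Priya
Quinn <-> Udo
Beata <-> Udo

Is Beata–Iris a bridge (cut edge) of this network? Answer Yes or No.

Yes

Without the Beata–Iris edge there is no alternate route between Beata and Iris, so the network disconnects. It is a bridge.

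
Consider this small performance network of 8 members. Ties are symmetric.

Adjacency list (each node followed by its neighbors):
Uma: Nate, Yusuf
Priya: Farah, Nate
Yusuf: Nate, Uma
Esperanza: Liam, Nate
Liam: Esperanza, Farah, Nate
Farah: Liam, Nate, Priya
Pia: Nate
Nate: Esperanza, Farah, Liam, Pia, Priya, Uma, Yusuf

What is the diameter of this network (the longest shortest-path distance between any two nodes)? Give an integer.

Eccentricity of each node (its greatest distance to any other): Esperanza:2, Farah:2, Liam:2, Nate:1, Pia:2, Priya:2, Uma:2, Yusuf:2.
The maximum eccentricity is 2, realized for instance by the pair Esperanza–Priya via Esperanza – Nate – Priya. So the diameter is 2.

2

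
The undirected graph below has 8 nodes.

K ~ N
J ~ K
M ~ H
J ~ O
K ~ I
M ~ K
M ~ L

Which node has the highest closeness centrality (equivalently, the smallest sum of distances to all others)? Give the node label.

K

Farness (sum of distances to all others) for each node — H:18, I:16, J:14, K:10, L:18, M:12, N:16, O:20.
The smallest farness is 10, for K, so K has the highest closeness.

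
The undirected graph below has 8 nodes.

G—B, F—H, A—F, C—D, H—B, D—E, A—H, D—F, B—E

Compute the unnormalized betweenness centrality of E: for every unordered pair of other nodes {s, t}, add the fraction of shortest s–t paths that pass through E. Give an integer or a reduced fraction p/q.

4

Pairs whose geodesics pass through E — G–C: 1; G–D: 1; C–B: 1; B–D: 1.
All other pairs contribute 0.
Summing the contributions gives betweenness(E) = 4.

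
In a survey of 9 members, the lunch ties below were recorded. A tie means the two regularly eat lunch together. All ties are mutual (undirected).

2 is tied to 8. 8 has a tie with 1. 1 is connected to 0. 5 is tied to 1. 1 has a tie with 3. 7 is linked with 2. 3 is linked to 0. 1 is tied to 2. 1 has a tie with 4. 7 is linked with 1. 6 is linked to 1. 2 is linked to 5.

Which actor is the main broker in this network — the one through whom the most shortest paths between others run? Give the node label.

1

Unnormalized betweenness of each node: 0:0, 1:45/2, 2:3/2, 3:0, 4:0, 5:0, 6:0, 7:0, 8:0.
1 has the largest value, 45/2, making it the main broker — the node through which the most shortest paths run.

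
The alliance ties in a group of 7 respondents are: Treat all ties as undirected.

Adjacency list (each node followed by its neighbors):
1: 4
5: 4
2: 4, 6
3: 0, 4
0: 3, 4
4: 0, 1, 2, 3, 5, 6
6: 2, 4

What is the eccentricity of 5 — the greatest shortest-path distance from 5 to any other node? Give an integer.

2

Distances from 5: 0:2, 1:2, 2:2, 3:2, 4:1, 6:2.
The largest is 2 (to 0, 6, 1, 3, and 2), so the eccentricity of 5 is 2.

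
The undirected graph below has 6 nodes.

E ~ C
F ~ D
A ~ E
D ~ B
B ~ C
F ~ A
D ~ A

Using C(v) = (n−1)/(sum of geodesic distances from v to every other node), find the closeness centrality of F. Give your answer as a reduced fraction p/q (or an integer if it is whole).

5/9

Distances from F: A:1, B:2, C:3, D:1, E:2. Sum = 9.
n = 6, so closeness = 5/9.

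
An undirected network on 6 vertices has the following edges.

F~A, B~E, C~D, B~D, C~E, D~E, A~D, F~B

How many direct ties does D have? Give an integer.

4

D is directly tied to A, B, C, and E. That is 4 neighbors, so the degree of D is 4.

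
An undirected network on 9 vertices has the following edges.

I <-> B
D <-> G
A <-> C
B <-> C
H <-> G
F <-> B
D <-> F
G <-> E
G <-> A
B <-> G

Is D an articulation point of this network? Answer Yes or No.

Even without D, every remaining node can still reach every other (the residual graph is connected), so D is not a cut vertex.

No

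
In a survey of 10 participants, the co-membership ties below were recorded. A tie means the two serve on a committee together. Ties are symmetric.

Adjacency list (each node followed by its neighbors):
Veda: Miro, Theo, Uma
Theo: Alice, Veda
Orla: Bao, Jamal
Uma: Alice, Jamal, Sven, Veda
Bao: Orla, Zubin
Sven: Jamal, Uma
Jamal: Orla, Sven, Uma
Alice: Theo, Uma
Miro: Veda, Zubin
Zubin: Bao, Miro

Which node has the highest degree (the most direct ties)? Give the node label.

Uma

Degrees — Alice:2, Bao:2, Jamal:3, Miro:2, Orla:2, Sven:2, Theo:2, Uma:4, Veda:3, Zubin:2.
The maximum is 4, attained only by Uma.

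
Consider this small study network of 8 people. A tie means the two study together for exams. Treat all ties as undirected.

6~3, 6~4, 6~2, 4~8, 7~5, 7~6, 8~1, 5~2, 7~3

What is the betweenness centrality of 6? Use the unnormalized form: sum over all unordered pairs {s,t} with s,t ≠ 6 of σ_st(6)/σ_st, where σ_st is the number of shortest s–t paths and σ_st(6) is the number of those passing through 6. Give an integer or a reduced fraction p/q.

Pairs whose geodesics pass through 6 — 7–2: 1/2; 7–4: 1; 7–8: 1; 7–1: 1; 2–4: 1; 2–8: 1; 2–3: 1; 2–1: 1; 4–5: 2/2; 4–3: 1; 5–8: 2/2; 5–1: 2/2; 8–3: 1; 3–1: 1.
All other pairs contribute 0.
Summing the contributions gives betweenness(6) = 27/2.

27/2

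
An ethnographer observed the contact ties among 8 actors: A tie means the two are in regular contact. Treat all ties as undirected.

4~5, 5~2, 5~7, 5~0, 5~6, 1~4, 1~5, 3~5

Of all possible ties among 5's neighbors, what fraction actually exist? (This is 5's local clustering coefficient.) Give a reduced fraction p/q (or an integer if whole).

1/21

5's neighbors: 0, 1, 2, 3, 4, 6, and 7 (k = 7).
Possible neighbor pairs: C(7,2) = 21. Edges among them: 1–4 → e = 1.
Clustering(5) = 1/21.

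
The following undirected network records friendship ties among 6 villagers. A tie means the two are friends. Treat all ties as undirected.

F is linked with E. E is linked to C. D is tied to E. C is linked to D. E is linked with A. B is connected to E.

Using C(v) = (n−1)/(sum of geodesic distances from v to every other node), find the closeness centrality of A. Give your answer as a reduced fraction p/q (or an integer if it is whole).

5/9

Distances from A: B:2, C:2, D:2, E:1, F:2. Sum = 9.
n = 6, so closeness = 5/9.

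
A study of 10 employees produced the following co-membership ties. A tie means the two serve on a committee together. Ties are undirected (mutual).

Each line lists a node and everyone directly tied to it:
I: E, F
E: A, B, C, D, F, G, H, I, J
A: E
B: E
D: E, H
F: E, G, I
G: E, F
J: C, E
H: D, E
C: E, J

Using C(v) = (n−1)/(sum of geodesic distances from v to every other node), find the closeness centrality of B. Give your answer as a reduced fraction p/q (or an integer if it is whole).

Distances from B: A:2, C:2, D:2, E:1, F:2, G:2, H:2, I:2, J:2. Sum = 17.
n = 10, so closeness = 9/17.

9/17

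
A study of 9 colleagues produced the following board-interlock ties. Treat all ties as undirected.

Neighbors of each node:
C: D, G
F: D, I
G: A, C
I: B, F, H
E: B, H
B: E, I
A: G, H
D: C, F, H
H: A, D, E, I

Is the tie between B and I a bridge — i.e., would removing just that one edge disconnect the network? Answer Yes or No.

No

Even without that edge, B still reaches I via B – E – H – I, so the network stays connected. Not a bridge.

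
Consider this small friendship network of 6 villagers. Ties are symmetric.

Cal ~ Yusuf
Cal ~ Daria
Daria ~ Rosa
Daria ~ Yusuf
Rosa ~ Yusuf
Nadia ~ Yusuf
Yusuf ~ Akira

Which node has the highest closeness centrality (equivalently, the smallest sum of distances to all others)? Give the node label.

Farness (sum of distances to all others) for each node — Akira:9, Cal:8, Daria:7, Nadia:9, Rosa:8, Yusuf:5.
The smallest farness is 5, for Yusuf, so Yusuf has the highest closeness.

Yusuf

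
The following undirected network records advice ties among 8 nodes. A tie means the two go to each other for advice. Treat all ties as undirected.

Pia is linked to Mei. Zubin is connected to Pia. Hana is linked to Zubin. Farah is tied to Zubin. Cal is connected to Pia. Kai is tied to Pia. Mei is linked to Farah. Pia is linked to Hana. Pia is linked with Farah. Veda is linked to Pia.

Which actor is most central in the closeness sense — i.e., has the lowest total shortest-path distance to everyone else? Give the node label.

Farness (sum of distances to all others) for each node — Cal:13, Farah:11, Hana:12, Kai:13, Mei:12, Pia:7, Veda:13, Zubin:11.
The smallest farness is 7, for Pia, so Pia has the highest closeness.

Pia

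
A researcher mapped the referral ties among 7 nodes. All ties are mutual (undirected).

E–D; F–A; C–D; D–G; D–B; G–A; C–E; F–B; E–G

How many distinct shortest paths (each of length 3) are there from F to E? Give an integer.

2

The shortest distance is 3. The length-3 paths are: F–B–D–E; F–A–G–E.
That gives 2 distinct shortest paths.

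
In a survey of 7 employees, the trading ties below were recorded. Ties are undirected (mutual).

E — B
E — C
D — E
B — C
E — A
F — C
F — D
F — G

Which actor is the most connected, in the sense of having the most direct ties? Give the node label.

E

Degrees — A:1, B:2, C:3, D:2, E:4, F:3, G:1.
The maximum is 4, attained only by E.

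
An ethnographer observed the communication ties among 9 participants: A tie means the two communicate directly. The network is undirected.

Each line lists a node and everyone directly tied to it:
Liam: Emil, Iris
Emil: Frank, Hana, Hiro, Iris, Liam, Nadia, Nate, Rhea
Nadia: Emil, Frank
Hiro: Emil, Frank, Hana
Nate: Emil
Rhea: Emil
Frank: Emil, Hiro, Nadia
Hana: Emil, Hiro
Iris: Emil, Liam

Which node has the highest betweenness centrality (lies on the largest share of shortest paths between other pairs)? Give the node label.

Unnormalized betweenness of each node: Emil:23, Frank:1/2, Hana:0, Hiro:1/2, Iris:0, Liam:0, Nadia:0, Nate:0, Rhea:0.
Emil has the largest value, 23, making it the main broker — the node through which the most shortest paths run.

Emil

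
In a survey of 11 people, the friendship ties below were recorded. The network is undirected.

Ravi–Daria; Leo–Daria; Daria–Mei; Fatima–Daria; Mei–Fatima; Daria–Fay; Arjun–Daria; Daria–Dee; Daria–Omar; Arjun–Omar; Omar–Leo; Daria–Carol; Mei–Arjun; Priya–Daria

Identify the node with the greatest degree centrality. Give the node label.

Daria

Degrees — Arjun:3, Carol:1, Daria:10, Dee:1, Fatima:2, Fay:1, Leo:2, Mei:3, Omar:3, Priya:1, Ravi:1.
The maximum is 10, attained only by Daria.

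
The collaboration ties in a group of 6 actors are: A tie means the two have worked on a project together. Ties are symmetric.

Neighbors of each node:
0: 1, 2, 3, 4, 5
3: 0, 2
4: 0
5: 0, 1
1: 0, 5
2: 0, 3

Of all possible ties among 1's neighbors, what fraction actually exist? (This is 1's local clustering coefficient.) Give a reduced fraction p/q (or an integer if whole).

1

1's neighbors: 0 and 5 (k = 2).
Possible neighbor pairs: C(2,2) = 1. Edges among them: 0–5 → e = 1.
Clustering(1) = 1/1.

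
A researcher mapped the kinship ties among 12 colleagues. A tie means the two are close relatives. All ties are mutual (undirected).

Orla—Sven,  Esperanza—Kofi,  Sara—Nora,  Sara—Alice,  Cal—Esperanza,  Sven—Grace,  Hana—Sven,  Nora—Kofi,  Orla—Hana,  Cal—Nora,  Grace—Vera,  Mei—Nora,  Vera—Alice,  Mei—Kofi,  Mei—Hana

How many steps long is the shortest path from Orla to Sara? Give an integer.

One shortest route is Orla – Hana – Mei – Nora – Sara, which uses 4 edges, and at distance 3 from Orla we only reach {Kofi, Nora, Vera}, which does not include Sara. So d(Orla,Sara) = 4.

4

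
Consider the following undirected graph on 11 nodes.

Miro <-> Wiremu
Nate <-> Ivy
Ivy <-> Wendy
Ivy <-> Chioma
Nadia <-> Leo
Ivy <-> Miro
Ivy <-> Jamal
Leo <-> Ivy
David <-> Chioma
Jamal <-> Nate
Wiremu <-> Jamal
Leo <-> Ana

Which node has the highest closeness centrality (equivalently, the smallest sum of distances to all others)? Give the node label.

Ivy

Farness (sum of distances to all others) for each node — Ana:28, Chioma:21, David:30, Ivy:14, Jamal:20, Leo:19, Miro:21, Nadia:28, Nate:21, Wendy:23, Wiremu:27.
The smallest farness is 14, for Ivy, so Ivy has the highest closeness.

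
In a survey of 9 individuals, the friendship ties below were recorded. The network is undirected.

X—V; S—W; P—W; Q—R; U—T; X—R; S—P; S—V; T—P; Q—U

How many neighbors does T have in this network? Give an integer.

T is directly tied to P and U. That is 2 neighbors, so the degree of T is 2.

2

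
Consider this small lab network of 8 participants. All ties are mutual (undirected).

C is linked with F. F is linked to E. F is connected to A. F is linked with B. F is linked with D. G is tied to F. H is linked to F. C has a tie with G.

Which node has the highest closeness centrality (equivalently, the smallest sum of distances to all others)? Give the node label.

F

Farness (sum of distances to all others) for each node — A:13, B:13, C:12, D:13, E:13, F:7, G:12, H:13.
The smallest farness is 7, for F, so F has the highest closeness.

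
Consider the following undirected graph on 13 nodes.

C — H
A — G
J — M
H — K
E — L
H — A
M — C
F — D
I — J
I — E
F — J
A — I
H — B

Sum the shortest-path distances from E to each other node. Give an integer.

Distances from E: A:2, B:4, C:4, D:4, F:3, G:3, H:3, I:1, J:2, K:4, L:1, M:3.
Sum = 2 + 4 + 4 + 4 + 3 + 3 + 3 + 1 + 2 + 4 + 1 + 3 = 34.

34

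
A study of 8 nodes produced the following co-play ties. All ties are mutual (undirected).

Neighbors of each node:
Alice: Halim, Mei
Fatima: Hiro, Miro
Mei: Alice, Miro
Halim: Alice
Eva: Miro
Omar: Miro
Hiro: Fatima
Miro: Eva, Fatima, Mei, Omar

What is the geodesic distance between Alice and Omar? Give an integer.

3

One shortest route is Alice – Mei – Miro – Omar, which uses 3 edges, and at distance 2 from Alice we only reach {Miro}, which does not include Omar. So d(Alice,Omar) = 3.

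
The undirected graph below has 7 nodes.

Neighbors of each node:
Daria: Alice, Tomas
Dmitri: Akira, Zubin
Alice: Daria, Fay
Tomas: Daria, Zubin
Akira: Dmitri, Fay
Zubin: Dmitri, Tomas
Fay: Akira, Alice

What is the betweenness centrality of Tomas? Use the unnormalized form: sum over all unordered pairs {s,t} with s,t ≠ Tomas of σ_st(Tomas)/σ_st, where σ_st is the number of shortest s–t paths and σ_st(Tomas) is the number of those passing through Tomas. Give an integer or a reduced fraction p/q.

Pairs whose geodesics pass through Tomas — Dmitri–Daria: 1; Zubin–Daria: 1; Zubin–Alice: 1.
All other pairs contribute 0.
Summing the contributions gives betweenness(Tomas) = 3.

3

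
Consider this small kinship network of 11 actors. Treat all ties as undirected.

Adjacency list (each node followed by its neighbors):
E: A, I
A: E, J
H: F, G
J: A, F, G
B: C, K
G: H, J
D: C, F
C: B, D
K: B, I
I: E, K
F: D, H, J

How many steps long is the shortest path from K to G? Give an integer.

5

One shortest route is K – I – E – A – J – G, which uses 5 edges, and at distance 4 from K we only reach {F, J}, which does not include G. So d(K,G) = 5.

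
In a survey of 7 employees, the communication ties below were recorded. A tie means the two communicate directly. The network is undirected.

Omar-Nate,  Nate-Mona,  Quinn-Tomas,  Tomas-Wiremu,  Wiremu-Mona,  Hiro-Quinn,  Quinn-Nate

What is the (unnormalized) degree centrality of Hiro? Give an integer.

Hiro is directly tied to Quinn. That is 1 neighbor, so the degree of Hiro is 1.

1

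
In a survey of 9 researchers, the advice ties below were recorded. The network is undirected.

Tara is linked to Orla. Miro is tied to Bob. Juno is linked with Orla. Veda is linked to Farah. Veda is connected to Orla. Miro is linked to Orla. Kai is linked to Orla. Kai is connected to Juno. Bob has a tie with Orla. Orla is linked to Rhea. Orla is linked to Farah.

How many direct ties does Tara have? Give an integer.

Tara is directly tied to Orla. That is 1 neighbor, so the degree of Tara is 1.

1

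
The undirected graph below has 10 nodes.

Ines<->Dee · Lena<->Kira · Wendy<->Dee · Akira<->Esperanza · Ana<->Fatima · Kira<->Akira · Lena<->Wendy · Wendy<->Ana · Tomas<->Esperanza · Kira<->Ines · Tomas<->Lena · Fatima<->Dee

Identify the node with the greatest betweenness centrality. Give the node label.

Unnormalized betweenness of each node: Akira:17/6, Ana:11/6, Dee:43/6, Esperanza:1, Fatima:1, Ines:29/6, Kira:59/6, Lena:79/6, Tomas:25/6, Wendy:67/6.
Lena has the largest value, 79/6, making it the main broker — the node through which the most shortest paths run.

Lena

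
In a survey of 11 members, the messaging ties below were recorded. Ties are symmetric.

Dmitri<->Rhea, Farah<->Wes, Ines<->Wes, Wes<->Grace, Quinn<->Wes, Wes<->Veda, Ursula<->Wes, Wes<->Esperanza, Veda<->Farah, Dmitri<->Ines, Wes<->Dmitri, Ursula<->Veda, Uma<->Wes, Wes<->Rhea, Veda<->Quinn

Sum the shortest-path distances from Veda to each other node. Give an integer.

16

Distances from Veda: Dmitri:2, Esperanza:2, Farah:1, Grace:2, Ines:2, Quinn:1, Rhea:2, Uma:2, Ursula:1, Wes:1.
Sum = 2 + 2 + 1 + 2 + 2 + 1 + 2 + 2 + 1 + 1 = 16.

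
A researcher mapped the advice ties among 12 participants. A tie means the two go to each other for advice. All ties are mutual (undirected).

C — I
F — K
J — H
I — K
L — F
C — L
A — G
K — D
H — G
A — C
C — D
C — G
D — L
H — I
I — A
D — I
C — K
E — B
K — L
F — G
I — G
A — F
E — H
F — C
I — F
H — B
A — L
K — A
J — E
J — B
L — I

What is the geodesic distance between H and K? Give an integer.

2

One shortest route is H – I – K, which uses 2 edges, and H and K are not directly tied, so nothing shorter exists. So d(H,K) = 2.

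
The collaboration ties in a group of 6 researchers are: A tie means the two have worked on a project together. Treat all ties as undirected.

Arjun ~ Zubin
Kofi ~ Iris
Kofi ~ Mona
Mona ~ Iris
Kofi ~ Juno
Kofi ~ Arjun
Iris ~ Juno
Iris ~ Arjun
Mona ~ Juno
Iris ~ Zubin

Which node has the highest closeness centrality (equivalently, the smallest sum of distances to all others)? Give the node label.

Iris

Farness (sum of distances to all others) for each node — Arjun:7, Iris:5, Juno:7, Kofi:6, Mona:7, Zubin:8.
The smallest farness is 5, for Iris, so Iris has the highest closeness.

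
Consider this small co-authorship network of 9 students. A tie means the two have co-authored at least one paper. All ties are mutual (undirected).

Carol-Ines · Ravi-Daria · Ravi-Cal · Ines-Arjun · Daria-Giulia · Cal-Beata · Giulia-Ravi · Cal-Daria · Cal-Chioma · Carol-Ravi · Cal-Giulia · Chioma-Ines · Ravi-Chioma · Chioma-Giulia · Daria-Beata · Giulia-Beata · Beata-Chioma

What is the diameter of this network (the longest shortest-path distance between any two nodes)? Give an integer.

Eccentricity of each node (its greatest distance to any other): Arjun:4, Beata:3, Cal:3, Carol:3, Chioma:2, Daria:4, Giulia:3, Ines:3, Ravi:3.
The maximum eccentricity is 4, realized for instance by the pair Arjun–Daria via Arjun – Ines – Chioma – Giulia – Daria. So the diameter is 4.

4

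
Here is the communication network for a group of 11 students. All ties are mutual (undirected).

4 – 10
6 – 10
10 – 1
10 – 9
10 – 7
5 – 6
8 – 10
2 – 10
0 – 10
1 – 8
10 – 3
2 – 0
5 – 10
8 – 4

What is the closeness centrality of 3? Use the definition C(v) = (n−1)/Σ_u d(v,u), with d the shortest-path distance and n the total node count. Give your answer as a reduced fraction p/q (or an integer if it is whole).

10/19

Distances from 3: 0:2, 1:2, 2:2, 4:2, 5:2, 6:2, 7:2, 8:2, 9:2, 10:1. Sum = 19.
n = 11, so closeness = 10/19.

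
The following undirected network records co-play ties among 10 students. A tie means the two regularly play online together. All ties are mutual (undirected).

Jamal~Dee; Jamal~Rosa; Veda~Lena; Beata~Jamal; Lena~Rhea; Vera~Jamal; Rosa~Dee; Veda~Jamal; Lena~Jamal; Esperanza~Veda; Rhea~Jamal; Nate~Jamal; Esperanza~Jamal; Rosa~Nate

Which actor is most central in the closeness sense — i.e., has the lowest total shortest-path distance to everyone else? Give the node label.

Farness (sum of distances to all others) for each node — Beata:17, Dee:16, Esperanza:16, Jamal:9, Lena:15, Nate:16, Rhea:16, Rosa:15, Veda:15, Vera:17.
The smallest farness is 9, for Jamal, so Jamal has the highest closeness.

Jamal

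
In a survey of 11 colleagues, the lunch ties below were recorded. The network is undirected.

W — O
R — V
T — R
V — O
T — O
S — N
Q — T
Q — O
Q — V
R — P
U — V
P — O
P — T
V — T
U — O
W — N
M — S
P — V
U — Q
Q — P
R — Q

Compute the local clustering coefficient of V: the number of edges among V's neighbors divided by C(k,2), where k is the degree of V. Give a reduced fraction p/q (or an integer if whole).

V's neighbors: O, P, Q, R, T, and U (k = 6).
Possible neighbor pairs: C(6,2) = 15. Edges among them: O–P, O–Q, O–T, O–U, P–Q, P–R, P–T, Q–R, Q–T, Q–U, R–T → e = 11.
Clustering(V) = 11/15.

11/15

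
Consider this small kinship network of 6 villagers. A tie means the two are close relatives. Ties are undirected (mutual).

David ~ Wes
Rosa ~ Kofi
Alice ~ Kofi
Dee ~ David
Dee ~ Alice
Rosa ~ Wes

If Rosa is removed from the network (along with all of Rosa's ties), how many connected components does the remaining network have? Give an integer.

Rosa's neighbors (Kofi and Wes) remain reachable from one another through other ties, so the rest of the network stays in one piece.

1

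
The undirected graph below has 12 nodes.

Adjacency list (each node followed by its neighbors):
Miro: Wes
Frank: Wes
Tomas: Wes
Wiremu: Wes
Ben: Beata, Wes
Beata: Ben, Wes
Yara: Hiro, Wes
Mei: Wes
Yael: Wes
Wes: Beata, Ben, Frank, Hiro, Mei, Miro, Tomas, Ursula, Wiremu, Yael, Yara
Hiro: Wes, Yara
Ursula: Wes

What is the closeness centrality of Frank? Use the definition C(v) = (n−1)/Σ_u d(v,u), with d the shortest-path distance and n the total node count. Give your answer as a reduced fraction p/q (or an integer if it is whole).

11/21

Distances from Frank: Beata:2, Ben:2, Hiro:2, Mei:2, Miro:2, Tomas:2, Ursula:2, Wes:1, Wiremu:2, Yael:2, Yara:2. Sum = 21.
n = 12, so closeness = 11/21.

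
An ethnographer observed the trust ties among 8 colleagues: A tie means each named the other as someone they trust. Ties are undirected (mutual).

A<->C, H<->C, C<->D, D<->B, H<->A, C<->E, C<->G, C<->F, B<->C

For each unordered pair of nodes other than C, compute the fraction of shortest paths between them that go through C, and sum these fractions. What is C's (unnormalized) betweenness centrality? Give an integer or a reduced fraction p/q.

Pairs whose geodesics pass through C — G–D: 1; G–H: 1; G–E: 1; G–B: 1; G–A: 1; G–F: 1; D–H: 1; D–E: 1; D–A: 1; D–F: 1; H–E: 1; H–B: 1; H–F: 1; E–B: 1 … (+5 more pairs).
All other pairs contribute 0.
Summing the contributions gives betweenness(C) = 19.

19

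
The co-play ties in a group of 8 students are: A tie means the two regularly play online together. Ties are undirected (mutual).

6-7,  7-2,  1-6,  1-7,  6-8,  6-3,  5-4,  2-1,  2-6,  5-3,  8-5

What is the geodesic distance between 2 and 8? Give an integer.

2

One shortest route is 2 – 6 – 8, which uses 2 edges, and 2 and 8 are not directly tied, so nothing shorter exists. So d(2,8) = 2.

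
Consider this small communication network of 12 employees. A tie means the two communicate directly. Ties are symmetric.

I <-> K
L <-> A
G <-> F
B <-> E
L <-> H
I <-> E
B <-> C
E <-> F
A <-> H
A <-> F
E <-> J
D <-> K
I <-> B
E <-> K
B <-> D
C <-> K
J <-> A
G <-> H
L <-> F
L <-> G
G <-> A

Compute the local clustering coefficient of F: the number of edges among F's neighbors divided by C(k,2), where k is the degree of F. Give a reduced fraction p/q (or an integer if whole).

F's neighbors: A, E, G, and L (k = 4).
Possible neighbor pairs: C(4,2) = 6. Edges among them: A–G, A–L, G–L → e = 3.
Clustering(F) = 3/6 = 1/2.

1/2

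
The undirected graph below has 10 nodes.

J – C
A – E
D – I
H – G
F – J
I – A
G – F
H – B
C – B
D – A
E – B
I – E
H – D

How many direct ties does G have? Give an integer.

2

G is directly tied to F and H. That is 2 neighbors, so the degree of G is 2.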